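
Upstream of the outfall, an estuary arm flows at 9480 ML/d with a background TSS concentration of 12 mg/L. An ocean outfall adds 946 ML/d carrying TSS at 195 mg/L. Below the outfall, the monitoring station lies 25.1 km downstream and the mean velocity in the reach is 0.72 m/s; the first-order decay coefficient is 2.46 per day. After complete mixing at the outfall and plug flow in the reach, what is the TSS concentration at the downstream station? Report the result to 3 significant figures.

Flow-weighted average: C = (9480·12.00 + 946.0·195.0) / 10430 = 298200/10430 = 28.60 mg/L.
Travel time t = 25.1·1000 / 0.72 = 34860 s = 9.684 h.
After decay, C = 28.60 × e^(−kt) = 28.60 × 0.3706 = 10.60 mg/L.

10.6 mg/L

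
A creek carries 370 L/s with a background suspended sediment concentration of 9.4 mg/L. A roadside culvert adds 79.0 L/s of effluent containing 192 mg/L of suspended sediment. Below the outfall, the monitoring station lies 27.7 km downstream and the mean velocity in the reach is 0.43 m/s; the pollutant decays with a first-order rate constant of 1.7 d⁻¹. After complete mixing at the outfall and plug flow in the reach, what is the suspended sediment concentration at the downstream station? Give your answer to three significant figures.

11.7 mg/L

Mixed concentration C = ΣQC/ΣQ = (370.0·9.400 + 79.00·192.0) / 449.0 = 18650/449.0 = 41.53 mg/L.
Travel time t = 27.7·1000 / 0.43 = 64420 s = 17.89 h.
After decay, C = 41.53 × e^(−kt) = 41.53 × 0.2815 = 11.69 mg/L.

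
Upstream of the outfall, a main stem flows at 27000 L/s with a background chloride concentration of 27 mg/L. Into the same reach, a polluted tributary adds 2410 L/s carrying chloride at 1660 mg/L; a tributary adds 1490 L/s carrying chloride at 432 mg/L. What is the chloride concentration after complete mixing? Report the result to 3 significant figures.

Mixed concentration C = ΣQC/ΣQ = (27000·27.00 + 2410·1660 + 1490·432.0) / 30900 = 5373000/30900 = 173.9 mg/L.

174 mg/L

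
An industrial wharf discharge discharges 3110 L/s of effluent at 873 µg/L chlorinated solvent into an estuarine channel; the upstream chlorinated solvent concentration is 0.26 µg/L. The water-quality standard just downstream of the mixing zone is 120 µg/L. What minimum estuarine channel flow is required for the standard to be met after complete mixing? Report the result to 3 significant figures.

Set C_mix = 120: (Q·0.2600 + 3110·873.0) / (Q + 3110) = 120
→ Q = 3110·(873.0 − 120)/(120 − 0.2600) = 19560 L/s.

19600 L/s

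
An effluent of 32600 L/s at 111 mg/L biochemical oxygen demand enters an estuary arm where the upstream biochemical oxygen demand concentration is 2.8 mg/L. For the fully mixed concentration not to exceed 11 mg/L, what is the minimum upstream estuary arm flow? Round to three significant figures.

398000 L/s

Set C_mix = 11: (Q·2.800 + 32600·111.0) / (Q + 32600) = 11
→ Q = 32600·(111.0 − 11)/(11 − 2.800) = 397600 L/s.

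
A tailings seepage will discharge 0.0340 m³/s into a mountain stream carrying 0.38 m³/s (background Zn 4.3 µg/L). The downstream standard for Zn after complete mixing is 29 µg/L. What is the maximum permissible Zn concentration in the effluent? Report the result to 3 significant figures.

305 µg/L

At the limit, (Qr·Cr + Qe·Cₑ)/(Qr + Qe) = 29:
Cₑ = (0.4140·29 − 0.3800·4.300) / 0.03400 = 305.1 µg/L.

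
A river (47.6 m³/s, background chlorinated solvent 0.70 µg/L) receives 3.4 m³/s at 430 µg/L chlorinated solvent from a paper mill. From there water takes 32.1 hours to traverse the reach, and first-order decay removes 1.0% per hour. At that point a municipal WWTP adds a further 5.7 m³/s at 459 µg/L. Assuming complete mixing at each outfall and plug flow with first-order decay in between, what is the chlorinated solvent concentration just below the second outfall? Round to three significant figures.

65.2 µg/L

Flow-weighted average: C = (47.60·0.7000 + 3.400·430.0) / 51.00 = 1495/51.00 = 29.32 µg/L; combined flow 51.00 m³/s.
1.0%/h lost → k = −ln(1 − 0.01) = 0.01005 h⁻¹.
Decay over the reach: 29.32·exp(−kt) = 29.32·0.7243 = 21.24 µg/L.
Second outfall: C = (51.00·21.24 + 5.700·459.0)/56.70 = 65.24 µg/L.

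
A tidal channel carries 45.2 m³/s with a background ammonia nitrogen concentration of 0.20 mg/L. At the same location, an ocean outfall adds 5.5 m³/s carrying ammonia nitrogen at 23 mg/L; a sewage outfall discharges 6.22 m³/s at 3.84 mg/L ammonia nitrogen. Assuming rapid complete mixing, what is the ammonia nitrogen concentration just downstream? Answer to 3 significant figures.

Conservation of mass: C = (45.20·0.2000 + 5.500·23.00 + 6.220·3.840) / 56.92 = 159.4/56.92 = 2.801 mg/L.

2.80 mg/L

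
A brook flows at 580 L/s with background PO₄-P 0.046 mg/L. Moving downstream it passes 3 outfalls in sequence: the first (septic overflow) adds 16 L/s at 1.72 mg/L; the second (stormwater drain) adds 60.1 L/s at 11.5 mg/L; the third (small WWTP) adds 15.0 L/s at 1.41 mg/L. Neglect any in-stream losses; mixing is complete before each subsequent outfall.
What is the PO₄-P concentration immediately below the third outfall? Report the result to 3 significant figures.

1.14 mg/L

Below outfall 1: Q → 596.0 L/s, C = (580.0·0.04600 + 16.00·1.720)/596.0 = 0.09094 mg/L.
Below outfall 2: Q → 656.1 L/s, C = (596.0·0.09094 + 60.10·11.50)/656.1 = 1.136 mg/L.
Below outfall 3: Q → 671.1 L/s, C = (656.1·1.136 + 15.00·1.410)/671.1 = 1.142 mg/L.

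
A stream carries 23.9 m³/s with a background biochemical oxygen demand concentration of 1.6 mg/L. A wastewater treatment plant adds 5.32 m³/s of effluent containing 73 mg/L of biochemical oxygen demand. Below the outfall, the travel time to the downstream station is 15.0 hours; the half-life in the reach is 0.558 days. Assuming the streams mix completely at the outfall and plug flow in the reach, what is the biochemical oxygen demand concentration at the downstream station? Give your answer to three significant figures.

Conservation of mass: C = (23.90·1.600 + 5.320·73.00) / 29.22 = 426.6/29.22 = 14.60 mg/L.
Half-life 0.558 d → k = ln 2 / 0.558 = 1.242 d⁻¹.
Applying C = C₀e^(−kt): 14.60 × 0.4601 = 6.717 mg/L.

6.72 mg/L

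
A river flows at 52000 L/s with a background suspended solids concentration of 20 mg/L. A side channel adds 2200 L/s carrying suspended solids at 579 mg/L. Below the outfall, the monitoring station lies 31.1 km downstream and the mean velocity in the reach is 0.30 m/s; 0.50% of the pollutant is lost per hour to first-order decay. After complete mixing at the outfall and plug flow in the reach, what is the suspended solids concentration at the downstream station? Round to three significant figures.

Mixed concentration C = ΣQC/ΣQ = (52000·20.00 + 2200·579.0) / 54200 = 2314000/54200 = 42.69 mg/L.
Travel time t = 31.1·1000 / 0.30 = 103700 s = 28.80 h.
0.50%/h lost → k = −ln(1 − 0.005) = 0.005013 h⁻¹.
After decay, C = 42.69 × e^(−kt) = 42.69 × 0.8656 = 36.95 mg/L.

37.0 mg/L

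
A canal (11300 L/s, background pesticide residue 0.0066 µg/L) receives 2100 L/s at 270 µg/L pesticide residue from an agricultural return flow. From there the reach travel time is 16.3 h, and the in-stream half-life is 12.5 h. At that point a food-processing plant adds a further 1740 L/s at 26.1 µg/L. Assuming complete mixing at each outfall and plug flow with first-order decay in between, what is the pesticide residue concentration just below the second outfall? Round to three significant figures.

18.2 µg/L

Mixed concentration C = ΣQC/ΣQ = (11300·0.006600 + 2100·270.0) / 13400 = 567100/13400 = 42.32 µg/L; combined flow 13400 L/s.
Half-life 12.5 h → k = ln 2 / 12.5 = 0.05545 h⁻¹ = 1.331 d⁻¹.
Decay over the reach: 42.32·exp(−kt) = 42.32·0.4050 = 17.14 µg/L.
At the second outfall, C = (13400·17.14 + 1740·26.10) / (13400 + 1740) = 18.17 µg/L.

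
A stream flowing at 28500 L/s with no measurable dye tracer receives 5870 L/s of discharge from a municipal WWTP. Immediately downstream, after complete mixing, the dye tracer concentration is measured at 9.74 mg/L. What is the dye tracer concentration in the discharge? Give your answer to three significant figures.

57.0 mg/L

Mass balance: 28500·0 + 5870·Cₑ = 34370·9.740
→ Cₑ = (34370·9.740 − 28500·0) / 5870 = 57.03 mg/L.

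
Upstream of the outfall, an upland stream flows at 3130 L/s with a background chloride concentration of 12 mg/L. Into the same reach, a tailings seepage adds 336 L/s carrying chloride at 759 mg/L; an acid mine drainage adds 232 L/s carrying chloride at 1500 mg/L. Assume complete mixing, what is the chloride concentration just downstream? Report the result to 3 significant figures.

Mixed concentration C = ΣQC/ΣQ = (3130·12.00 + 336.0·759.0 + 232.0·1500) / 3698 = 640600/3698 = 173.2 mg/L.

173 mg/L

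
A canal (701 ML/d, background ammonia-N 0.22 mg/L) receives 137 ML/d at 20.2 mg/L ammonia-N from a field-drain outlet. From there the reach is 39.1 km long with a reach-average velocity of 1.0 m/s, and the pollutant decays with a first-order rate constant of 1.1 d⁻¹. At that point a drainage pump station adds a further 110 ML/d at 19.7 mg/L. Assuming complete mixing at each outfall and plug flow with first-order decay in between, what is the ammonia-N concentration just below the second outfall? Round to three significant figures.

4.16 mg/L

Flow-weighted average: C = (701.0·0.2200 + 137.0·20.20) / 838.0 = 2922/838.0 = 3.486 mg/L; combined flow 838.0 ML/d.
Travel time t = 39.1·1000 / 1.0 = 39100 s = 10.86 h.
After decay, C = 3.486 × e^(−kt) = 3.486 × 0.6079 = 2.119 mg/L.
At the second outfall, C = (838.0·2.119 + 110.0·19.70) / (838.0 + 110.0) = 4.159 mg/L.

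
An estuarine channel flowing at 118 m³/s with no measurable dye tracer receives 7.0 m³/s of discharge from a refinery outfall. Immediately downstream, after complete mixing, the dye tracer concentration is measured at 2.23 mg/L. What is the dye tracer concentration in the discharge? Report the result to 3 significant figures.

39.8 mg/L

Mass balance: 118.0·0 + 7.000·Cₑ = 125.0·2.230
→ Cₑ = (125.0·2.230 − 118.0·0) / 7.000 = 39.82 mg/L.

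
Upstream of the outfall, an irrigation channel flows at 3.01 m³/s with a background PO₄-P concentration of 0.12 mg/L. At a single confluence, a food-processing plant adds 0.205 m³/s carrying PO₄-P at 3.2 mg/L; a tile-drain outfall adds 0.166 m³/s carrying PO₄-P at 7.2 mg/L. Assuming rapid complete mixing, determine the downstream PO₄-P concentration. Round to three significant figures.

After mixing, C = (3.010·0.1200 + 0.2050·3.200 + 0.1660·7.200) / 3.381 = 2.212/3.381 = 0.6544 mg/L.

0.654 mg/L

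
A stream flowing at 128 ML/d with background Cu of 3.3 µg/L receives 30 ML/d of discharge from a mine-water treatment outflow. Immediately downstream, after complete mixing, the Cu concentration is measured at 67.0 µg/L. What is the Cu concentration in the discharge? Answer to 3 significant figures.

339 µg/L

Mass balance: 128.0·3.300 + 30.00·Cₑ = 158.0·67.00
→ Cₑ = (158.0·67.00 − 128.0·3.300) / 30.00 = 338.8 µg/L.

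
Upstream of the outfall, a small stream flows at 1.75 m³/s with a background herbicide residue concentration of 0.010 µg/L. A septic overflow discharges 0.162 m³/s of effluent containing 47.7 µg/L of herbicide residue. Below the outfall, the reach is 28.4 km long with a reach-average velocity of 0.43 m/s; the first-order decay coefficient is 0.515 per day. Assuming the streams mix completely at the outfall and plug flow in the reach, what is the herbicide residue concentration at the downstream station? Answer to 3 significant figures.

Mixed concentration C = ΣQC/ΣQ = (1.750·0.01000 + 0.1620·47.70) / 1.912 = 7.745/1.912 = 4.051 µg/L.
Travel time t = 28.4·1000 / 0.43 = 66050 s = 18.35 h.
Decay over the reach: 4.051·exp(−kt) = 4.051·0.6746 = 2.732 µg/L.

2.73 µg/L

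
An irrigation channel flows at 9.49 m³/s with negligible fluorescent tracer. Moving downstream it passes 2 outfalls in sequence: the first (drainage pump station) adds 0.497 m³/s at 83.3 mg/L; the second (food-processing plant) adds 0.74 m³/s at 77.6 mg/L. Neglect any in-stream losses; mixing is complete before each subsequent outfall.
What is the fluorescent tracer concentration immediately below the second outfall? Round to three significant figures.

Outfall 1: combined Q = 9.987 m³/s; C = (9.490·0 + 0.4970·83.30)/9.987 = 4.145 mg/L.
Outfall 2: combined Q = 10.73 m³/s; C = (9.987·4.145 + 0.7400·77.60)/10.73 = 9.213 mg/L.

9.21 mg/L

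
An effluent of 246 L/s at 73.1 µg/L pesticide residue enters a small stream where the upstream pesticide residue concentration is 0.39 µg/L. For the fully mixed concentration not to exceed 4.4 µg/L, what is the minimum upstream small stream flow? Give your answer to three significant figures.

4210 L/s

Set C_mix = 4.4: (Q·0.3900 + 246.0·73.10) / (Q + 246.0) = 4.4
→ Q = 246.0·(73.10 − 4.4)/(4.4 − 0.3900) = 4215 L/s.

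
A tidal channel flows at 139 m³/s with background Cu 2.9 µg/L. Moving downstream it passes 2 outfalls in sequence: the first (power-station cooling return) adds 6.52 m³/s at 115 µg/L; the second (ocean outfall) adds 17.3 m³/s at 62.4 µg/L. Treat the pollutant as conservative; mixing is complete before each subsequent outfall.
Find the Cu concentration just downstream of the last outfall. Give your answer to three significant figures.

Below outfall 1: Q → 145.5 m³/s, C = (139.0·2.900 + 6.520·115.0)/145.5 = 7.923 µg/L.
Below outfall 2: Q → 162.8 m³/s, C = (145.5·7.923 + 17.30·62.40)/162.8 = 13.71 µg/L.

13.7 µg/L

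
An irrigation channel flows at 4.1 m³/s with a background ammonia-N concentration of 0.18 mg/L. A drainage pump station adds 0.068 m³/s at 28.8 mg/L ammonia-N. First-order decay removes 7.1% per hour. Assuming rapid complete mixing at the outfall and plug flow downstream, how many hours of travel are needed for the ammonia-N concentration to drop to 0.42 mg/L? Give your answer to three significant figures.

5.87 h

Mixed concentration C = ΣQC/ΣQ = (4.100·0.1800 + 0.06800·28.80) / 4.168 = 2.696/4.168 = 0.6469 mg/L.
7.1%/h lost → k = −ln(1 − 0.071) = 0.07365 h⁻¹.
0.6469·exp(−k·t) = 0.42 → t = ln(0.6469/0.42)/k = 21120 s = 5.866 h.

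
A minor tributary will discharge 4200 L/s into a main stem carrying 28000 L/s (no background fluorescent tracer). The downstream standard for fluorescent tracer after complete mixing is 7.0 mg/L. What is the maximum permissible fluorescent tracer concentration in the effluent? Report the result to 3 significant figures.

At the limit, (Qr·Cr + Qe·Cₑ)/(Qr + Qe) = 7.0:
Cₑ = (32200·7.0 − 28000·0) / 4200 = 53.67 mg/L.

53.7 mg/L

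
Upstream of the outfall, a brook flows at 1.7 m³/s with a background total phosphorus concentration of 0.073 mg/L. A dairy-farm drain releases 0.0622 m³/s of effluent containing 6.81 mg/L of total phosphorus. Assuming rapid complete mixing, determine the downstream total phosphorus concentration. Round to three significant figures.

0.311 mg/L

Flow-weighted average: C = (1.700·0.07300 + 0.06220·6.810) / 1.762 = 0.5477/1.762 = 0.3108 mg/L.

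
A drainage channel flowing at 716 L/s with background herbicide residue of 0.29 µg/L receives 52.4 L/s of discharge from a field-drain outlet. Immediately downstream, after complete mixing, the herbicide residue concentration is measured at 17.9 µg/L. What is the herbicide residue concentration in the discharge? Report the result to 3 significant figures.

Mass balance: 716.0·0.2900 + 52.40·Cₑ = 768.4·17.90
→ Cₑ = (768.4·17.90 − 716.0·0.2900) / 52.40 = 258.5 µg/L.

259 µg/L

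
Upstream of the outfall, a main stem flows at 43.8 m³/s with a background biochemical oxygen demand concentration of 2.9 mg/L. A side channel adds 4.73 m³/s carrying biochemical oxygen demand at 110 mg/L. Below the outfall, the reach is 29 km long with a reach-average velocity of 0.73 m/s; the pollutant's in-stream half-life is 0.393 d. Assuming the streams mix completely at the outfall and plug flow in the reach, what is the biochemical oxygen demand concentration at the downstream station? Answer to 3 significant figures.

5.93 mg/L

Mixed concentration C = ΣQC/ΣQ = (43.80·2.900 + 4.730·110.0) / 48.53 = 647.3/48.53 = 13.34 mg/L.
Travel time t = 29·1000 / 0.73 = 39730 s = 11.04 h.
Half-life 0.393 d → k = ln 2 / 0.393 = 1.764 d⁻¹.
First-order decay: C = 13.34·exp(−k·t) = 13.34·0.4444 = 5.928 mg/L.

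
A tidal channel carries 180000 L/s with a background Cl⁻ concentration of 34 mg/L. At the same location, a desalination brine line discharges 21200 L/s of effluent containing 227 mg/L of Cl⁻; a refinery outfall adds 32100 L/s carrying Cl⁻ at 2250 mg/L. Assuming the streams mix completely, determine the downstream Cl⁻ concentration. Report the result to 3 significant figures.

Mixed concentration C = ΣQC/ΣQ = (180000·34.00 + 21200·227.0 + 32100·2250) / 233300 = 83160000/233300 = 356.4 mg/L.

356 mg/L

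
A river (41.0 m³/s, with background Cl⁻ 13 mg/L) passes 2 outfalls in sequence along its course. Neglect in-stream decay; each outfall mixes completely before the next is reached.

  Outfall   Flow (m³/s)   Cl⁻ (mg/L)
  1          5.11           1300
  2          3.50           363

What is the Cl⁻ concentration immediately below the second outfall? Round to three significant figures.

Outfall 1: combined Q = 46.11 m³/s; C = (41.00·13.00 + 5.110·1300)/46.11 = 155.6 mg/L.
Outfall 2: combined Q = 49.61 m³/s; C = (46.11·155.6 + 3.500·363.0)/49.61 = 170.3 mg/L.

170 mg/L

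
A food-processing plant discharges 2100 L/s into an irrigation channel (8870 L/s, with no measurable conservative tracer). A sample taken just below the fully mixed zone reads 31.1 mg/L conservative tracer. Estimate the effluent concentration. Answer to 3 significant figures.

Mass balance: 8870·0 + 2100·Cₑ = 10970·31.10
→ Cₑ = (10970·31.10 − 8870·0) / 2100 = 162.5 mg/L.

162 mg/L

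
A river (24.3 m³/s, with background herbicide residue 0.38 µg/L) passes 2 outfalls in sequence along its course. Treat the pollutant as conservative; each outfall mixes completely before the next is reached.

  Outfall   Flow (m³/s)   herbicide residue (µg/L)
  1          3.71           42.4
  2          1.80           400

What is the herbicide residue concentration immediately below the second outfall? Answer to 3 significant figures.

Outfall 1: combined Q = 28.01 m³/s; C = (24.30·0.3800 + 3.710·42.40)/28.01 = 5.946 µg/L.
Outfall 2: combined Q = 29.81 m³/s; C = (28.01·5.946 + 1.800·400.0)/29.81 = 29.74 µg/L.

29.7 µg/L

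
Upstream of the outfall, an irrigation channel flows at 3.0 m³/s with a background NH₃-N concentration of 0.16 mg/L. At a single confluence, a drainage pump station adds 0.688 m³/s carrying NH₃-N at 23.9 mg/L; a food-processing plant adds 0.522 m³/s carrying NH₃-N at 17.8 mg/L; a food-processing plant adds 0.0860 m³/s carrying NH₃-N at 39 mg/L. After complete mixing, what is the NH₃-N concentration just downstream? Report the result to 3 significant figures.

Mixed concentration C = ΣQC/ΣQ = (3.000·0.1600 + 0.6880·23.90 + 0.5220·17.80 + 0.08600·39.00) / 4.296 = 29.57/4.296 = 6.883 mg/L.

6.88 mg/L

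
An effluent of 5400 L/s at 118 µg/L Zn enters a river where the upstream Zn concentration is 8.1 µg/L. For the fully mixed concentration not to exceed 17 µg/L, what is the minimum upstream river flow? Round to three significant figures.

61300 L/s

Set C_mix = 17: (Q·8.100 + 5400·118.0) / (Q + 5400) = 17
→ Q = 5400·(118.0 − 17)/(17 − 8.100) = 61280 L/s.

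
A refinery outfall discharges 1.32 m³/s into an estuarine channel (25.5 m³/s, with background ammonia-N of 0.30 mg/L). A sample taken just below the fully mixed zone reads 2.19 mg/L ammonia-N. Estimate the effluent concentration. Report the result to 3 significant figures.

38.7 mg/L

Mass balance: 25.50·0.3000 + 1.320·Cₑ = 26.82·2.190
→ Cₑ = (26.82·2.190 − 25.50·0.3000) / 1.320 = 38.70 mg/L.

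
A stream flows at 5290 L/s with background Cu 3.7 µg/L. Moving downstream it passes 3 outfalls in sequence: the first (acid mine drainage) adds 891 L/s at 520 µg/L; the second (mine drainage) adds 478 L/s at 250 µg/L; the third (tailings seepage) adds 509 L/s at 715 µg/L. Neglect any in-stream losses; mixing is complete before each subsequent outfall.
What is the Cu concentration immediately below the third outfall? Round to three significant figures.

Outfall 1: combined Q = 6181 L/s; C = (5290·3.700 + 891.0·520.0)/6181 = 78.13 µg/L.
Outfall 2: combined Q = 6659 L/s; C = (6181·78.13 + 478.0·250.0)/6659 = 90.46 µg/L.
Outfall 3: combined Q = 7168 L/s; C = (6659·90.46 + 509.0·715.0)/7168 = 134.8 µg/L.

135 µg/L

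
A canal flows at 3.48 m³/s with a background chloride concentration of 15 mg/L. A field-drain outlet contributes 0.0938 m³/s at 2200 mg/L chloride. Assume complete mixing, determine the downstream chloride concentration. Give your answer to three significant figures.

72.3 mg/L

Conservation of mass: C = (3.480·15.00 + 0.09380·2200) / 3.574 = 258.6/3.574 = 72.35 mg/L.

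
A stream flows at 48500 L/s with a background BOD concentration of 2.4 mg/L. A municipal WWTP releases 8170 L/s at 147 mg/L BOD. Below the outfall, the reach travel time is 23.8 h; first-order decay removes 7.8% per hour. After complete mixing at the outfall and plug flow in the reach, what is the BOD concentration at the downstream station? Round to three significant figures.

3.36 mg/L

Mass balance: C = (48500·2.400 + 8170·147.0) / 56670 = 1317000/56670 = 23.25 mg/L.
7.8%/h lost → k = −ln(1 − 0.078) = 0.08121 h⁻¹.
After decay, C = 23.25 × e^(−kt) = 23.25 × 0.1447 = 3.365 mg/L.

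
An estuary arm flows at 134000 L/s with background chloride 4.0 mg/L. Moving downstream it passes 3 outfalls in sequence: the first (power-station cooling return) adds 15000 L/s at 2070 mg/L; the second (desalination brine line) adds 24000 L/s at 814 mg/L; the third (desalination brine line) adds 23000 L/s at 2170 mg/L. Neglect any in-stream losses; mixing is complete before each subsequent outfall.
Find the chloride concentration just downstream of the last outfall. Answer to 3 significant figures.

515 mg/L

Below outfall 1: Q → 149000 L/s, C = (134000·4.000 + 15000·2070)/149000 = 212.0 mg/L.
Below outfall 2: Q → 173000 L/s, C = (149000·212.0 + 24000·814.0)/173000 = 295.5 mg/L.
Below outfall 3: Q → 196000 L/s, C = (173000·295.5 + 23000·2170)/196000 = 515.5 mg/L.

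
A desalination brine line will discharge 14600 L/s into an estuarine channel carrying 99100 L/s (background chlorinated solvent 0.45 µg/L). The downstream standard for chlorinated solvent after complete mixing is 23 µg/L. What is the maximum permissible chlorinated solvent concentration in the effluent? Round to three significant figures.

176 µg/L

At the limit, (Qr·Cr + Qe·Cₑ)/(Qr + Qe) = 23:
Cₑ = (113700·23 − 99100·0.4500) / 14600 = 176.1 µg/L.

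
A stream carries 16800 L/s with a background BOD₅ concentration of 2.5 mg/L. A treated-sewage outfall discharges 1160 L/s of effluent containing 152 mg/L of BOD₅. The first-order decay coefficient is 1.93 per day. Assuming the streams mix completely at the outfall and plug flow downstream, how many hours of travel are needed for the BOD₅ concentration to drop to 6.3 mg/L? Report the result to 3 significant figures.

Mixed concentration C = ΣQC/ΣQ = (16800·2.500 + 1160·152.0) / 17960 = 218300/17960 = 12.16 mg/L.
12.16·exp(−k·t) = 6.3 → t = ln(12.16/6.3)/k = 29420 s = 8.173 h.

8.17 h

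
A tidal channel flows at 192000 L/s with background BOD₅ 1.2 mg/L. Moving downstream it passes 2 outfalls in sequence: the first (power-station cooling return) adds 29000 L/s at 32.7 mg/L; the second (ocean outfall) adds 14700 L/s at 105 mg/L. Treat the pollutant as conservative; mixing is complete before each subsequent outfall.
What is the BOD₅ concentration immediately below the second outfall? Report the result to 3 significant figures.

After outfall 1: Q = 192000 + 29000 = 221000 L/s; C = (192000·1.200 + 29000·32.70)/221000 = 5.333 mg/L.
After outfall 2: Q = 221000 + 14700 = 235700 L/s; C = (221000·5.333 + 14700·105.0)/235700 = 11.55 mg/L.

11.5 mg/L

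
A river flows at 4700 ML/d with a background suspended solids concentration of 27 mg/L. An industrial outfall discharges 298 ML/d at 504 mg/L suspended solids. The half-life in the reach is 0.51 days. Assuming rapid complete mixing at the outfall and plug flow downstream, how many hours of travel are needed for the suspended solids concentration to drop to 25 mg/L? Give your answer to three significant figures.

Mixed concentration C = ΣQC/ΣQ = (4700·27.00 + 298.0·504.0) / 4998 = 277100/4998 = 55.44 mg/L.
Half-life 0.51 d → k = ln 2 / 0.51 = 1.359 d⁻¹.
55.44·exp(−k·t) = 25 → t = ln(55.44/25)/k = 50630 s = 14.06 h.

14.1 h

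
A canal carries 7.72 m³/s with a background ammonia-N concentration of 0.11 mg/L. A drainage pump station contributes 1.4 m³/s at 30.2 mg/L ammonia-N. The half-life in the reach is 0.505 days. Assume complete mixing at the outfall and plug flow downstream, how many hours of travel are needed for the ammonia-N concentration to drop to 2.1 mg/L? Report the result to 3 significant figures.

Mass balance: C = (7.720·0.1100 + 1.400·30.20) / 9.120 = 43.13/9.120 = 4.729 mg/L.
Half-life 0.505 d → k = ln 2 / 0.505 = 1.373 d⁻¹.
4.729·exp(−k·t) = 2.1 → t = ln(4.729/2.1)/k = 51100 s = 14.19 h.

14.2 h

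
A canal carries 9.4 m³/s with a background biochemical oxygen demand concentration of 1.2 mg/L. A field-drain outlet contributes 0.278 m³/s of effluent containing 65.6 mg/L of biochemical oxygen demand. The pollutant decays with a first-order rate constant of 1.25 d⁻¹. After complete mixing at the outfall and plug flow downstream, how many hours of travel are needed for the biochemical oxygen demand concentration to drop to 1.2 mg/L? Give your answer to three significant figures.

Flow-weighted average: C = (9.400·1.200 + 0.2780·65.60) / 9.678 = 29.52/9.678 = 3.050 mg/L.
3.050·exp(−k·t) = 1.2 → t = ln(3.050/1.2)/k = 64470 s = 17.91 h.

17.9 h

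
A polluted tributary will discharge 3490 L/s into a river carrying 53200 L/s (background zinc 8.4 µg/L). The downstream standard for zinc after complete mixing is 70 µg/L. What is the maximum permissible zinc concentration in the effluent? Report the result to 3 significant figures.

At the limit, (Qr·Cr + Qe·Cₑ)/(Qr + Qe) = 70:
Cₑ = (56690·70 − 53200·8.400) / 3490 = 1009 µg/L.

1010 µg/L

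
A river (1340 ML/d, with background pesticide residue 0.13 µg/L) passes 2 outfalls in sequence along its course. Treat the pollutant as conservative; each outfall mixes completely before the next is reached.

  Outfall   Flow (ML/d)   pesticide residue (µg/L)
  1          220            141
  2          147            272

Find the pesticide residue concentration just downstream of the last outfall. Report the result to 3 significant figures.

Below outfall 1: Q → 1560 ML/d, C = (1340·0.1300 + 220.0·141.0)/1560 = 20.00 µg/L.
Below outfall 2: Q → 1707 ML/d, C = (1560·20.00 + 147.0·272.0)/1707 = 41.70 µg/L.

41.7 µg/L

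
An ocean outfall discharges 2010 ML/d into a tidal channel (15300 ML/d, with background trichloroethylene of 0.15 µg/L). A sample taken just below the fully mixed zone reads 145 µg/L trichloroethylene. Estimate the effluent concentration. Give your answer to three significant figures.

1250 µg/L

Mass balance: 15300·0.1500 + 2010·Cₑ = 17310·145.0
→ Cₑ = (17310·145.0 − 15300·0.1500) / 2010 = 1248 µg/L.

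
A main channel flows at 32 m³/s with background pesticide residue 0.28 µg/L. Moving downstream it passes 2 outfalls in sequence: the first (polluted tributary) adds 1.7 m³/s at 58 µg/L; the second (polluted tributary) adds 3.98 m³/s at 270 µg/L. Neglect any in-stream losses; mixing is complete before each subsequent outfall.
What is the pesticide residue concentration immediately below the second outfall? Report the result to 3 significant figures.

Below outfall 1: Q → 33.70 m³/s, C = (32.00·0.2800 + 1.700·58.00)/33.70 = 3.192 µg/L.
Below outfall 2: Q → 37.68 m³/s, C = (33.70·3.192 + 3.980·270.0)/37.68 = 31.37 µg/L.

31.4 µg/L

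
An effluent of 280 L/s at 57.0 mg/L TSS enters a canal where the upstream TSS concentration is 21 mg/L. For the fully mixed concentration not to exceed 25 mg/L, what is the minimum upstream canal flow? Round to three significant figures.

Set C_mix = 25: (Q·21.00 + 280.0·57.00) / (Q + 280.0) = 25
→ Q = 280.0·(57.00 − 25)/(25 − 21.00) = 2240 L/s.

2240 L/s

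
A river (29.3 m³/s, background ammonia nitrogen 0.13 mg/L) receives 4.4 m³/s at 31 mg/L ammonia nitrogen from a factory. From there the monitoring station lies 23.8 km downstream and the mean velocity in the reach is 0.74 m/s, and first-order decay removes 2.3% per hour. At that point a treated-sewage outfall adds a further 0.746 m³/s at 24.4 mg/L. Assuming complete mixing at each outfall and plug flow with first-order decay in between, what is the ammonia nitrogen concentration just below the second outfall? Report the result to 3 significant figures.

3.83 mg/L

Mass balance: C = (29.30·0.1300 + 4.400·31.00) / 33.70 = 140.2/33.70 = 4.161 mg/L; combined flow 33.70 m³/s.
Travel time t = 23.8·1000 / 0.74 = 32160 s = 8.934 h.
2.3%/h lost → k = −ln(1 − 0.023) = 0.02327 h⁻¹.
First-order decay: C = 4.161·exp(−k·t) = 4.161·0.8123 = 3.380 mg/L.
At the second outfall, C = (33.70·3.380 + 0.7460·24.40) / (33.70 + 0.7460) = 3.835 mg/L.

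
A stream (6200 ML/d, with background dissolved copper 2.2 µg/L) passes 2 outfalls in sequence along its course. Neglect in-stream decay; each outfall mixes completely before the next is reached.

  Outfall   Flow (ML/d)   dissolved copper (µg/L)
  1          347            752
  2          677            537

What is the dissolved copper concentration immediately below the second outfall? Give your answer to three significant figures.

Outfall 1: combined Q = 6547 ML/d; C = (6200·2.200 + 347.0·752.0)/6547 = 41.94 µg/L.
Outfall 2: combined Q = 7224 ML/d; C = (6547·41.94 + 677.0·537.0)/7224 = 88.34 µg/L.

88.3 µg/L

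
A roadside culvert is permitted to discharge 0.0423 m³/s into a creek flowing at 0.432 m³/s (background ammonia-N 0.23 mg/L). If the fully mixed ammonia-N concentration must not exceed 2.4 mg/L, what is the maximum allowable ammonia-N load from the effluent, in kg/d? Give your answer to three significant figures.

89.8 kg/d

Mass balance at the limit: 0.4320·0.2300 + 0.04230·Cₑ = 0.4743·2.4 → Cₑ = 24.56 mg/L.
Load = 0.04230 m³/s × 24.56 g/m³ × 86 400 s/d = 89.77 kg/d.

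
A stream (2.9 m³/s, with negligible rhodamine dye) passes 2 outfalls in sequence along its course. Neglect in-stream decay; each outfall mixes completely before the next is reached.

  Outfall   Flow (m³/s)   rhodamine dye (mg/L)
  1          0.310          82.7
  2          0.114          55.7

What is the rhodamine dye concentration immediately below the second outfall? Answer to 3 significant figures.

Outfall 1: combined Q = 3.210 m³/s; C = (2.900·0 + 0.3100·82.70)/3.210 = 7.987 mg/L.
Outfall 2: combined Q = 3.324 m³/s; C = (3.210·7.987 + 0.1140·55.70)/3.324 = 9.623 mg/L.

9.62 mg/L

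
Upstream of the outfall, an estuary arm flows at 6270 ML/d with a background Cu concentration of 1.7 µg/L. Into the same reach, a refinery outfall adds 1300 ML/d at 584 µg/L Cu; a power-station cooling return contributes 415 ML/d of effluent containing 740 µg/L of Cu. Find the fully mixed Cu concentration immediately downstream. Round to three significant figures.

After mixing, C = (6270·1.700 + 1300·584.0 + 415.0·740.0) / 7985 = 1077000/7985 = 134.9 µg/L.

135 µg/L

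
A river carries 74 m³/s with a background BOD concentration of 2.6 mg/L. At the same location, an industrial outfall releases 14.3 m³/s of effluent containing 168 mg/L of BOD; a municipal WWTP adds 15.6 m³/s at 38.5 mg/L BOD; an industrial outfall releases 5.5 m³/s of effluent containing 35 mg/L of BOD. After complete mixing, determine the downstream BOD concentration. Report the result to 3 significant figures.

31.0 mg/L

Mixed concentration C = ΣQC/ΣQ = (74.00·2.600 + 14.30·168.0 + 15.60·38.50 + 5.500·35.00) / 109.4 = 3388/109.4 = 30.97 mg/L.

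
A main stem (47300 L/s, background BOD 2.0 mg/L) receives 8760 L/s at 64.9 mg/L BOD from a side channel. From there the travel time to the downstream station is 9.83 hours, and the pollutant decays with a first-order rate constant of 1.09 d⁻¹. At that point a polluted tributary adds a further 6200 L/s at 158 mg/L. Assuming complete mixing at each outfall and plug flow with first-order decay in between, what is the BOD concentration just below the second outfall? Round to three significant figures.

Mixed concentration C = ΣQC/ΣQ = (47300·2.000 + 8760·64.90) / 56060 = 663100/56060 = 11.83 mg/L; combined flow 56060 L/s.
Applying C = C₀e^(−kt): 11.83 × 0.6399 = 7.569 mg/L.
Second outfall: C = (56060·7.569 + 6200·158.0)/62260 = 22.55 mg/L.

22.5 mg/L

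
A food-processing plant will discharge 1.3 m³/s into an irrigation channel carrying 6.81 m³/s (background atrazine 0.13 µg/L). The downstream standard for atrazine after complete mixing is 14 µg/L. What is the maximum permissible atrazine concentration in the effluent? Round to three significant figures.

86.7 µg/L

At the limit, (Qr·Cr + Qe·Cₑ)/(Qr + Qe) = 14:
Cₑ = (8.110·14 − 6.810·0.1300) / 1.300 = 86.66 µg/L.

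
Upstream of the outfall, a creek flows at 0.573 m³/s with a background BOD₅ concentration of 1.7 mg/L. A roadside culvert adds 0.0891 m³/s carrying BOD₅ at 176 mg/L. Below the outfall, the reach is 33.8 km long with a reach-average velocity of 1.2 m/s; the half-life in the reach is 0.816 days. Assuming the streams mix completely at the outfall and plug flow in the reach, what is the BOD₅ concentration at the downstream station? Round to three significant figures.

Flow-weighted average: C = (0.5730·1.700 + 0.08910·176.0) / 0.6621 = 16.66/0.6621 = 25.16 mg/L.
Travel time t = 33.8·1000 / 1.2 = 28170 s = 7.824 h.
Half-life 0.816 d → k = ln 2 / 0.816 = 0.8494 d⁻¹.
First-order decay: C = 25.16·exp(−k·t) = 25.16·0.7581 = 19.07 mg/L.

19.1 mg/L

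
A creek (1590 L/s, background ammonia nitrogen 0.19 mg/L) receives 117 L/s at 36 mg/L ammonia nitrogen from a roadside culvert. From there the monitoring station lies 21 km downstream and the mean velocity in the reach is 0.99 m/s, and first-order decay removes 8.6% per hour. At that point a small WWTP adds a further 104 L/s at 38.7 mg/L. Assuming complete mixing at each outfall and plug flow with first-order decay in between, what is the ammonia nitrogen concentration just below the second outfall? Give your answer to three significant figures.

3.69 mg/L

Conservation of mass: C = (1590·0.1900 + 117.0·36.00) / 1707 = 4514/1707 = 2.644 mg/L; combined flow 1707 L/s.
Travel time t = 21·1000 / 0.99 = 21210 s = 5.892 h.
8.6%/h lost → k = −ln(1 − 0.086) = 0.08992 h⁻¹.
Decay over the reach: 2.644·exp(−kt) = 2.644·0.5887 = 1.557 mg/L.
At the second outfall, C = (1707·1.557 + 104.0·38.70) / (1707 + 104.0) = 3.690 mg/L.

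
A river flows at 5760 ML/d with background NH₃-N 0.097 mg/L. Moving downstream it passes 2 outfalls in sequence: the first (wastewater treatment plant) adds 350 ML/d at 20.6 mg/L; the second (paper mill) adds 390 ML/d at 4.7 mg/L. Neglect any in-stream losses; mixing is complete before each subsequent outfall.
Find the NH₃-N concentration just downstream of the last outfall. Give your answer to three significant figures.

1.48 mg/L

After outfall 1: Q = 5760 + 350.0 = 6110 ML/d; C = (5760·0.09700 + 350.0·20.60)/6110 = 1.271 mg/L.
After outfall 2: Q = 6110 + 390.0 = 6500 ML/d; C = (6110·1.271 + 390.0·4.700)/6500 = 1.477 mg/L.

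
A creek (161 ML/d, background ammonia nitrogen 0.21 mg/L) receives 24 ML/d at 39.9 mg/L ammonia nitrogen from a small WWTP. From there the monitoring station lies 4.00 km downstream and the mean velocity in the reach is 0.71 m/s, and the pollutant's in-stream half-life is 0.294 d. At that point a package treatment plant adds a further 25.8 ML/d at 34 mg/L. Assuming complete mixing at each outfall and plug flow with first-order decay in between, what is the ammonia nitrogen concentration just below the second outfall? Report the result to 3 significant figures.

Flow-weighted average: C = (161.0·0.2100 + 24.00·39.90) / 185.0 = 991.4/185.0 = 5.359 mg/L; combined flow 185.0 ML/d.
Travel time t = 4.00·1000 / 0.71 = 5634 s = 1.565 h.
Half-life 0.294 d → k = ln 2 / 0.294 = 2.358 d⁻¹.
First-order decay: C = 5.359·exp(−k·t) = 5.359·0.8575 = 4.595 mg/L.
At the second outfall, C = (185.0·4.595 + 25.80·34.00) / (185.0 + 25.80) = 8.194 mg/L.

8.19 mg/L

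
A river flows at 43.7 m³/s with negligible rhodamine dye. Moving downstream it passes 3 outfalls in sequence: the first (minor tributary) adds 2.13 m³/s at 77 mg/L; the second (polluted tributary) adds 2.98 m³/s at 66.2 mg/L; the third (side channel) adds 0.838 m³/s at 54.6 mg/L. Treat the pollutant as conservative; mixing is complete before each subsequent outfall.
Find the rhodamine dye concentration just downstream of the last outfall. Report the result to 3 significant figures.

8.20 mg/L

After outfall 1: Q = 43.70 + 2.130 = 45.83 m³/s; C = (43.70·0 + 2.130·77.00)/45.83 = 3.579 mg/L.
After outfall 2: Q = 45.83 + 2.980 = 48.81 m³/s; C = (45.83·3.579 + 2.980·66.20)/48.81 = 7.402 mg/L.
After outfall 3: Q = 48.81 + 0.8380 = 49.65 m³/s; C = (48.81·7.402 + 0.8380·54.60)/49.65 = 8.199 mg/L.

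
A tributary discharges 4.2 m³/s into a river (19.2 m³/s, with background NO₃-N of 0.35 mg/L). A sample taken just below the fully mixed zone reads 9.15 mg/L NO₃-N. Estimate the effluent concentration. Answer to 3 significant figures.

Mass balance: 19.20·0.3500 + 4.200·Cₑ = 23.40·9.150
→ Cₑ = (23.40·9.150 − 19.20·0.3500) / 4.200 = 49.38 mg/L.

49.4 mg/L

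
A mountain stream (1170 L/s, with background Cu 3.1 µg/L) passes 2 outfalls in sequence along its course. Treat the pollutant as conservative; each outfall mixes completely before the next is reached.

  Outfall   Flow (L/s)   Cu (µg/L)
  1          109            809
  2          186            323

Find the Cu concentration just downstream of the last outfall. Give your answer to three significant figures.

104 µg/L

Outfall 1: combined Q = 1279 L/s; C = (1170·3.100 + 109.0·809.0)/1279 = 71.78 µg/L.
Outfall 2: combined Q = 1465 L/s; C = (1279·71.78 + 186.0·323.0)/1465 = 103.7 µg/L.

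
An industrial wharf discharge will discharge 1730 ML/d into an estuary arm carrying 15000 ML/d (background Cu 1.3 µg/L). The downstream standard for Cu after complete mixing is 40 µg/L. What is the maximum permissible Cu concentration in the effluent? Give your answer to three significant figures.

At the limit, (Qr·Cr + Qe·Cₑ)/(Qr + Qe) = 40:
Cₑ = (16730·40 − 15000·1.300) / 1730 = 375.5 µg/L.

376 µg/L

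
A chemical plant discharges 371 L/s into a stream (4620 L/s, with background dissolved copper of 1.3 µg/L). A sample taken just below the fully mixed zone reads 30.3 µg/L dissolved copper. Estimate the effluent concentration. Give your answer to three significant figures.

391 µg/L

Mass balance: 4620·1.300 + 371.0·Cₑ = 4991·30.30
→ Cₑ = (4991·30.30 − 4620·1.300) / 371.0 = 391.4 µg/L.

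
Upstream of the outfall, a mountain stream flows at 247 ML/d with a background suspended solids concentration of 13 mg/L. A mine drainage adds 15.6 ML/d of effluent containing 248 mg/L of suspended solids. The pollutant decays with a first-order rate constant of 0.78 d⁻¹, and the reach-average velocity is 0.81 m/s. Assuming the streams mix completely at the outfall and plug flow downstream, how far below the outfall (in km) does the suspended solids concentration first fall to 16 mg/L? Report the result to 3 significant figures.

46.8 km

Mixed concentration C = ΣQC/ΣQ = (247.0·13.00 + 15.60·248.0) / 262.6 = 7080/262.6 = 26.96 mg/L.
Set 26.96·exp(−k·t) = 16 → t = ln(26.96/16)/k = 57800 s = 16.05 h.
Distance = v·t = 0.81·57800 = 46820 m = 46.82 km.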